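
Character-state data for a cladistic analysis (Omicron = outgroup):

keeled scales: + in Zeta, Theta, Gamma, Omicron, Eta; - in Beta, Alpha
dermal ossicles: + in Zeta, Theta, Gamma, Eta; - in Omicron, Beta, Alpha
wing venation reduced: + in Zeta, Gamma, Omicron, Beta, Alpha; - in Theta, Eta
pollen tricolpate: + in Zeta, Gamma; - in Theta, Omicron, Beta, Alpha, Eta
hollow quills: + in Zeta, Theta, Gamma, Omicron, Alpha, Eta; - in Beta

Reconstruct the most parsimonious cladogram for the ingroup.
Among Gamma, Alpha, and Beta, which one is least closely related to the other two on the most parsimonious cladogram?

Character polarity is set by the outgroup: the derived state is whichever differs from the outgroup's state, so for keeled scales, wing venation reduced, hollow quills the derived state is '-', and for the remaining characters it is '+'.
keeled scales (derived state '-') is shared by Alpha and Beta — a synapomorphy uniting that clade.
dermal ossicles (derived state '+') is shared by Eta, Gamma, Theta, and Zeta — a synapomorphy uniting that clade.
Only Eta and Theta show the derived state '-' for wing venation reduced, supporting them as a clade.
pollen tricolpate (derived state '+') is shared by Gamma and Zeta — a synapomorphy uniting that clade.
hollow quills (derived state '-') is unique to Beta (autapomorphy; uninformative for grouping).
Most parsimonious ingroup topology: ((Beta,Alpha),((Zeta,Gamma),(Eta,Theta))).
Beta and Alpha share a more recent common ancestor with each other than either does with Gamma, so Gamma is the least closely related of the three.

Gamma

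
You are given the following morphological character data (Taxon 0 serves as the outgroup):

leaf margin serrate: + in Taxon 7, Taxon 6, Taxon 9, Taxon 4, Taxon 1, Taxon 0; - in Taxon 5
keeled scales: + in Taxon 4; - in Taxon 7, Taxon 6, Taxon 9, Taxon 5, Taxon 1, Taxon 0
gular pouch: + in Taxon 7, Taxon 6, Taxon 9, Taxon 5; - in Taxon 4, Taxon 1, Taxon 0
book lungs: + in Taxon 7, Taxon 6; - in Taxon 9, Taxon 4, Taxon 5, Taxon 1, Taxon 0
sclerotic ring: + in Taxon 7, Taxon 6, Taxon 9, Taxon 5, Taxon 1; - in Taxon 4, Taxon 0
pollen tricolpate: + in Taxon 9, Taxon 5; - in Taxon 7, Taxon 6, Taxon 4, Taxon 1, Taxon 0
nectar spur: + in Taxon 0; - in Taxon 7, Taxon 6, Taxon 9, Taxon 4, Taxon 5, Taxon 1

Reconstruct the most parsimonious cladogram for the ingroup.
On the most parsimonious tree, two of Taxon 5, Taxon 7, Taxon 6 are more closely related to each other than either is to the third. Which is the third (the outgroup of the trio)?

Character polarity is set by the outgroup: the derived state is whichever differs from the outgroup's state, so for leaf margin serrate, nectar spur the derived state is '-', and for the remaining characters it is '+'.
leaf margin serrate (derived state '-') is unique to Taxon 5 (autapomorphy; uninformative for grouping).
keeled scales: derived state '+' in Taxon 4 only — an autapomorphy, so it tells us nothing about relationships among taxa.
gular pouch: derived state '+' in Taxon 5, Taxon 6, Taxon 7, and Taxon 9 only — synapomorphy for {Taxon 5, Taxon 6, Taxon 7, Taxon 9}.
book lungs (derived state '+') is shared by Taxon 6 and Taxon 7 — a synapomorphy uniting that clade.
sclerotic ring (derived state '+') is shared by Taxon 1, Taxon 5, Taxon 6, Taxon 7, and Taxon 9 — a synapomorphy uniting that clade.
pollen tricolpate: derived state '+' in Taxon 5 and Taxon 9 only — synapomorphy for {Taxon 5, Taxon 9}.
All ingroup taxa share the derived state '-' for nectar spur; it defines the ingroup but does not resolve relationships within it.
Most parsimonious ingroup topology: ((((Taxon 9,Taxon 5),(Taxon 6,Taxon 7)),Taxon 1),Taxon 4).
Taxon 7 and Taxon 6 share a more recent common ancestor with each other than either does with Taxon 5, so Taxon 5 is the least closely related of the three.

Taxon 5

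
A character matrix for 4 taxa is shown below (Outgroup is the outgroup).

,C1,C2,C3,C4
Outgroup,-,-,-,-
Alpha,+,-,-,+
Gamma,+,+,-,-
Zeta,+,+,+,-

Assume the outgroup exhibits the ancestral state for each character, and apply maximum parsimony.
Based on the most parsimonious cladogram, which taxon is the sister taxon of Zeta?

The outgroup has state '-' for every character, so '+' is the derived state throughout.
All ingroup taxa share the derived state '+' for C1; it defines the ingroup but does not resolve relationships within it.
C2 (derived state '+') is shared by Gamma and Zeta — a synapomorphy uniting that clade.
C3: derived state '+' in Zeta only — an autapomorphy, so it tells us nothing about relationships among taxa.
C4 (derived state '+') is unique to Alpha (autapomorphy; uninformative for grouping).
Most parsimonious ingroup topology: (Alpha,(Gamma,Zeta)).
Zeta and Gamma form a cherry on this tree, so they are sister taxa.

Gamma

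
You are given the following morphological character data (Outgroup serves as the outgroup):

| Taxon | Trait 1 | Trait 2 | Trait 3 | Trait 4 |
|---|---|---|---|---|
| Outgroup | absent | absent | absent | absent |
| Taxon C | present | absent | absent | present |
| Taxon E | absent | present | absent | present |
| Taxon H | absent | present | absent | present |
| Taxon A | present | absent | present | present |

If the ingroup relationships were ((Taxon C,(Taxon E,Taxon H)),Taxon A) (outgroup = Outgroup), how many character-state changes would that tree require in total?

5

Map each character onto ((Taxon C,(Taxon E,Taxon H)),Taxon A) (rooted by Outgroup) and count the minimum state changes it requires (Fitch parsimony):
Trait 1: 2; Trait 2: 1; Trait 3: 1; Trait 4: 1.
Total tree length = 5.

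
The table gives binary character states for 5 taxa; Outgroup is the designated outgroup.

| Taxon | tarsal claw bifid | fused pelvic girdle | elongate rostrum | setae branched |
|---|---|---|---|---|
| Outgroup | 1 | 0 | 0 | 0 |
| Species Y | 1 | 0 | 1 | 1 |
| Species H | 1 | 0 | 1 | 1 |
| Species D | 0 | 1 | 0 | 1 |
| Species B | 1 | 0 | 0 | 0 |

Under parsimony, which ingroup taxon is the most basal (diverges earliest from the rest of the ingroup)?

Species B

Character polarity is set by the outgroup: the derived state is whichever differs from the outgroup's state, so for tarsal claw bifid the derived state is '0', and for the remaining characters it is '1'.
tarsal claw bifid: derived state '0' in Species D only — an autapomorphy, so it tells us nothing about relationships among taxa.
fused pelvic girdle: derived state '1' in Species D only — an autapomorphy, so it tells us nothing about relationships among taxa.
elongate rostrum (derived state '1') is shared by Species H and Species Y — a synapomorphy uniting that clade.
setae branched (derived state '1') is shared by Species D, Species H, and Species Y — a synapomorphy uniting that clade.
Most parsimonious ingroup topology: (((Species Y,Species H),Species D),Species B).
Species B is sister to the clade containing all other ingroup taxa, so it is the earliest-diverging (most basal) ingroup lineage.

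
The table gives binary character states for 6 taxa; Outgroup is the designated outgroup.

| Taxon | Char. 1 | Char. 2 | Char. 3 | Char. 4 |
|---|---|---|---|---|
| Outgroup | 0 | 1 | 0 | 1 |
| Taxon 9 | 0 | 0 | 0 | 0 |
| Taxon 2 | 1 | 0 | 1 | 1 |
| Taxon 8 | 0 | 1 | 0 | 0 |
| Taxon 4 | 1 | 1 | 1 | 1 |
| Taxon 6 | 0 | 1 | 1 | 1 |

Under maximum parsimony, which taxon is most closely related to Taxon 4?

Character polarity is set by the outgroup: the derived state is whichever differs from the outgroup's state, so for Char. 2, Char. 4 the derived state is '0', and for the remaining characters it is '1'.
Only Taxon 2 and Taxon 4 show the derived state '1' for Char. 1, supporting them as a clade.
Char. 2 groups Taxon 2 and Taxon 9, which is incompatible with the clades supported by the remaining characters; treating it as convergent (homoplasy) costs fewer steps than any alternative tree.
Only Taxon 2, Taxon 4, and Taxon 6 show the derived state '1' for Char. 3, supporting them as a clade.
Only Taxon 8 and Taxon 9 show the derived state '0' for Char. 4, supporting them as a clade.
Most parsimonious ingroup topology: ((Taxon 9,Taxon 8),((Taxon 2,Taxon 4),Taxon 6)).
Taxon 4 and Taxon 2 form a cherry on this tree, so they are sister taxa.

Taxon 2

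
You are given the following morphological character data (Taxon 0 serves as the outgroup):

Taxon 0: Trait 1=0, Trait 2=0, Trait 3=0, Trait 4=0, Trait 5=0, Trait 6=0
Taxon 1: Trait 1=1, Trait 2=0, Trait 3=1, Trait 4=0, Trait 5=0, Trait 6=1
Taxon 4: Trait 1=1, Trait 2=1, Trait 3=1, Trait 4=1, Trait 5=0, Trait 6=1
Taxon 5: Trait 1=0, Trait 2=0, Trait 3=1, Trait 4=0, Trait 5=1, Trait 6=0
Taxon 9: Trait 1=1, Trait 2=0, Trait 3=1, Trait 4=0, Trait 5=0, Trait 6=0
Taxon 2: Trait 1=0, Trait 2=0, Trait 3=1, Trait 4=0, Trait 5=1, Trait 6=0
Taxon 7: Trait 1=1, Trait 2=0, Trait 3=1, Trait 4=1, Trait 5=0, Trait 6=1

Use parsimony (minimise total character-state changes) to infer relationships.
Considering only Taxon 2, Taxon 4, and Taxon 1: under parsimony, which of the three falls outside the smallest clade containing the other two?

The outgroup has state '0' for every character, so '1' is the derived state throughout.
Trait 1 (derived state '1') is shared by Taxon 1, Taxon 4, Taxon 7, and Taxon 9 — a synapomorphy uniting that clade.
Trait 2 (derived state '1') is unique to Taxon 4 (autapomorphy; uninformative for grouping).
Trait 3 (derived state '1') is shared by all ingroup taxa — unites the whole ingroup.
Trait 4: derived state '1' in Taxon 4 and Taxon 7 only — synapomorphy for {Taxon 4, Taxon 7}.
Only Taxon 2 and Taxon 5 show the derived state '1' for Trait 5, supporting them as a clade.
Trait 6: derived state '1' in Taxon 1, Taxon 4, and Taxon 7 only — synapomorphy for {Taxon 1, Taxon 4, Taxon 7}.
Most parsimonious ingroup topology: (((Taxon 1,(Taxon 4,Taxon 7)),Taxon 9),(Taxon 5,Taxon 2)).
Taxon 4 and Taxon 1 share a more recent common ancestor with each other than either does with Taxon 2, so Taxon 2 is the least closely related of the three.

Taxon 2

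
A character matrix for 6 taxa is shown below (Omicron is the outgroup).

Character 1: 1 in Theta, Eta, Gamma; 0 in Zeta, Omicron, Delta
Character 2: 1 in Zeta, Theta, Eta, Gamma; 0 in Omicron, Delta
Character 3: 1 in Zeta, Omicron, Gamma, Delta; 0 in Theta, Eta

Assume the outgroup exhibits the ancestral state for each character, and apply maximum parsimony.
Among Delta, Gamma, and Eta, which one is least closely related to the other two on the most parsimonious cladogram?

Character polarity is set by the outgroup: the derived state is whichever differs from the outgroup's state, so for Character 3 the derived state is '0', and for the remaining characters it is '1'.
Character 1 (derived state '1') is shared by Eta, Gamma, and Theta — a synapomorphy uniting that clade.
Character 2 (derived state '1') is shared by Eta, Gamma, Theta, and Zeta — a synapomorphy uniting that clade.
Only Eta and Theta show the derived state '0' for Character 3, supporting them as a clade.
Most parsimonious ingroup topology: ((((Theta,Eta),Gamma),Zeta),Delta).
Gamma and Eta share a more recent common ancestor with each other than either does with Delta, so Delta is the least closely related of the three.

Delta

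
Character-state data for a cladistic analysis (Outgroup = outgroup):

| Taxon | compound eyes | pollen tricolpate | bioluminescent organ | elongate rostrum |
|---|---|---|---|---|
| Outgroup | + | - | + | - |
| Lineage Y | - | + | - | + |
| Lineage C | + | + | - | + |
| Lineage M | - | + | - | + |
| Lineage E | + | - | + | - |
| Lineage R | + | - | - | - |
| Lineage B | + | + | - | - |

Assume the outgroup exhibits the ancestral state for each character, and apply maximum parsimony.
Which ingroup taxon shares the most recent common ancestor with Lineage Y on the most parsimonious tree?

Lineage M

Character polarity is set by the outgroup: the derived state is whichever differs from the outgroup's state, so for compound eyes, bioluminescent organ the derived state is '-', and for the remaining characters it is '+'.
compound eyes: derived state '-' in Lineage M and Lineage Y only — synapomorphy for {Lineage M, Lineage Y}.
pollen tricolpate: derived state '+' in Lineage B, Lineage C, Lineage M, and Lineage Y only — synapomorphy for {Lineage B, Lineage C, Lineage M, Lineage Y}.
bioluminescent organ (derived state '-') is shared by Lineage B, Lineage C, Lineage M, Lineage R, and Lineage Y — a synapomorphy uniting that clade.
elongate rostrum (derived state '+') is shared by Lineage C, Lineage M, and Lineage Y — a synapomorphy uniting that clade.
Most parsimonious ingroup topology: (((((Lineage Y,Lineage M),Lineage C),Lineage B),Lineage R),Lineage E).
Lineage Y and Lineage M form a cherry on this tree, so they are sister taxa.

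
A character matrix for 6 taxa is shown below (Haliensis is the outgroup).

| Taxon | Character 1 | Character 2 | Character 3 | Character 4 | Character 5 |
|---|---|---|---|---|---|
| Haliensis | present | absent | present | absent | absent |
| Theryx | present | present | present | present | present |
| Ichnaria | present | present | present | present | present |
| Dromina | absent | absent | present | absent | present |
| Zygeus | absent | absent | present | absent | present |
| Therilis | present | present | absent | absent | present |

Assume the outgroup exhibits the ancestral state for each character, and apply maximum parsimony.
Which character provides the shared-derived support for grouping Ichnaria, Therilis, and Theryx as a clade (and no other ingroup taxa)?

Character 2

Character polarity is set by the outgroup: the derived state is whichever differs from the outgroup's state, so for Character 1, Character 3 the derived state is 'absent', and for the remaining characters it is 'present'.
Only Dromina and Zygeus show the derived state 'absent' for Character 1, supporting them as a clade.
Only Ichnaria, Therilis, and Theryx show the derived state 'present' for Character 2, supporting them as a clade.
Character 3 (derived state 'absent') is unique to Therilis (autapomorphy; uninformative for grouping).
Character 4: derived state 'present' in Ichnaria and Theryx only — synapomorphy for {Ichnaria, Theryx}.
Character 5 (derived state 'present') is shared by all ingroup taxa — unites the whole ingroup.
Most parsimonious ingroup topology: (((Theryx,Ichnaria),Therilis),(Dromina,Zygeus)).
The clade {Ichnaria, Therilis, Theryx} is supported by Character 2: its derived state 'present' occurs in exactly those taxa and in no other taxon (including the outgroup).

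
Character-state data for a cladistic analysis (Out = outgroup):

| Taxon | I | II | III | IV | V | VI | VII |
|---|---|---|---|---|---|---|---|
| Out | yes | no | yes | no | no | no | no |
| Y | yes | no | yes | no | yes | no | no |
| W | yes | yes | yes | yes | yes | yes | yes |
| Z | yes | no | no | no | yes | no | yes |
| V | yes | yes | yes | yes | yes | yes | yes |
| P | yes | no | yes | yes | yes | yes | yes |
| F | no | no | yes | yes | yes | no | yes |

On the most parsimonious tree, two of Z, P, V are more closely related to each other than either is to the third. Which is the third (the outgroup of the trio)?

Z

Character polarity is set by the outgroup: the derived state is whichever differs from the outgroup's state, so for I, III the derived state is 'no', and for the remaining characters it is 'yes'.
I: derived state 'no' in F only — an autapomorphy, so it tells us nothing about relationships among taxa.
II: derived state 'yes' in V and W only — synapomorphy for {V, W}.
III: derived state 'no' in Z only — an autapomorphy, so it tells us nothing about relationships among taxa.
Only F, P, V, and W show the derived state 'yes' for IV, supporting them as a clade.
All ingroup taxa share the derived state 'yes' for V; it defines the ingroup but does not resolve relationships within it.
Only P, V, and W show the derived state 'yes' for VI, supporting them as a clade.
VII (derived state 'yes') is shared by F, P, V, W, and Z — a synapomorphy uniting that clade.
Most parsimonious ingroup topology: (Y,((((W,V),P),F),Z)).
V and P share a more recent common ancestor with each other than either does with Z, so Z is the least closely related of the three.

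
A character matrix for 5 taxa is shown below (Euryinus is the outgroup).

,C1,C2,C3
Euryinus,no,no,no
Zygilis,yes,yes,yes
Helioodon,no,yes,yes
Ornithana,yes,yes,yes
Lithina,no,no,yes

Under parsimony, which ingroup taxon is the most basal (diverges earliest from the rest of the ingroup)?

Lithina

The outgroup has state 'no' for every character, so 'yes' is the derived state throughout.
C1: derived state 'yes' in Ornithana and Zygilis only — synapomorphy for {Ornithana, Zygilis}.
C2: derived state 'yes' in Helioodon, Ornithana, and Zygilis only — synapomorphy for {Helioodon, Ornithana, Zygilis}.
All ingroup taxa share the derived state 'yes' for C3; it defines the ingroup but does not resolve relationships within it.
Most parsimonious ingroup topology: (((Zygilis,Ornithana),Helioodon),Lithina).
Lithina is sister to the clade containing all other ingroup taxa, so it is the earliest-diverging (most basal) ingroup lineage.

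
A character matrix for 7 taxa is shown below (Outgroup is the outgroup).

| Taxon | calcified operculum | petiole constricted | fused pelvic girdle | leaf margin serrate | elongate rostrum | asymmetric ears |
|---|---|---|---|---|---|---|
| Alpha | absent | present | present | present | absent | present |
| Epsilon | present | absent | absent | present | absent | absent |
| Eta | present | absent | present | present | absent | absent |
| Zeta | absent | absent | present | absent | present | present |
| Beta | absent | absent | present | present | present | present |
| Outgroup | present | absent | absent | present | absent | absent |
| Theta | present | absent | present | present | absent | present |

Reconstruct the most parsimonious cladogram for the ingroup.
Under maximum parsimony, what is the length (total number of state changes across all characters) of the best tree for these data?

6

Character polarity is set by the outgroup: the derived state is whichever differs from the outgroup's state, so for calcified operculum, leaf margin serrate the derived state is 'absent', and for the remaining characters it is 'present'.
calcified operculum: derived state 'absent' in Alpha, Beta, and Zeta only — synapomorphy for {Alpha, Beta, Zeta}.
petiole constricted: derived state 'present' in Alpha only — an autapomorphy, so it tells us nothing about relationships among taxa.
fused pelvic girdle: derived state 'present' in Alpha, Beta, Eta, Theta, and Zeta only — synapomorphy for {Alpha, Beta, Eta, Theta, Zeta}.
leaf margin serrate: derived state 'absent' in Zeta only — an autapomorphy, so it tells us nothing about relationships among taxa.
Only Beta and Zeta show the derived state 'present' for elongate rostrum, supporting them as a clade.
asymmetric ears (derived state 'present') is shared by Alpha, Beta, Theta, and Zeta — a synapomorphy uniting that clade.
Most parsimonious ingroup topology: ((Eta,(((Zeta,Beta),Alpha),Theta)),Epsilon).
Changes per character on this tree: calcified operculum: 1; petiole constricted: 1; fused pelvic girdle: 1; leaf margin serrate: 1; elongate rostrum: 1; asymmetric ears: 1.
Total = 6.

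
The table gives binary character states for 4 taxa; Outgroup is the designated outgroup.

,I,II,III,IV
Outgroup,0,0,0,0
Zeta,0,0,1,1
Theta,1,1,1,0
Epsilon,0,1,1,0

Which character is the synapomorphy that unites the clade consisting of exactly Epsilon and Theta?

II

The outgroup has state '0' for every character, so '1' is the derived state throughout.
I: derived state '1' in Theta only — an autapomorphy, so it tells us nothing about relationships among taxa.
Only Epsilon and Theta show the derived state '1' for II, supporting them as a clade.
All ingroup taxa share the derived state '1' for III; it defines the ingroup but does not resolve relationships within it.
IV: derived state '1' in Zeta only — an autapomorphy, so it tells us nothing about relationships among taxa.
Most parsimonious ingroup topology: (Zeta,(Theta,Epsilon)).
The clade {Epsilon, Theta} is supported by II: its derived state '1' occurs in exactly those taxa and in no other taxon (including the outgroup).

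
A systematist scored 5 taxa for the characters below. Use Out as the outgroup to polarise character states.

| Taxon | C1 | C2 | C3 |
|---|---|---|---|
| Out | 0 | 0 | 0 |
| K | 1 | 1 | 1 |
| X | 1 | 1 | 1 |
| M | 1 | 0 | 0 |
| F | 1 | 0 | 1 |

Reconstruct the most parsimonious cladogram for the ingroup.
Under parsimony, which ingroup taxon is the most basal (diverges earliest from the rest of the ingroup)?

The outgroup has state '0' for every character, so '1' is the derived state throughout.
C1 (derived state '1') is shared by all ingroup taxa — unites the whole ingroup.
Only K and X show the derived state '1' for C2, supporting them as a clade.
C3: derived state '1' in F, K, and X only — synapomorphy for {F, K, X}.
Most parsimonious ingroup topology: (((X,K),F),M).
M is sister to the clade containing all other ingroup taxa, so it is the earliest-diverging (most basal) ingroup lineage.

M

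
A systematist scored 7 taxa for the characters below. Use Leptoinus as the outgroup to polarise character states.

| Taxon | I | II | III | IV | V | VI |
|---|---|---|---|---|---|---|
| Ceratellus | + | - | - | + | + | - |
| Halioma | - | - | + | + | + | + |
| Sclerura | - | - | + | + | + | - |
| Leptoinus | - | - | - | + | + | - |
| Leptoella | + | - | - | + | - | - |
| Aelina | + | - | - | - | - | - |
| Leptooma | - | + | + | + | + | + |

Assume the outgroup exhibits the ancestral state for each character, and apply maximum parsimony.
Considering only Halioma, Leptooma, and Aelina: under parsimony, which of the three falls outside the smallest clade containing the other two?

Character polarity is set by the outgroup: the derived state is whichever differs from the outgroup's state, so for IV, V the derived state is '-', and for the remaining characters it is '+'.
I: derived state '+' in Aelina, Ceratellus, and Leptoella only — synapomorphy for {Aelina, Ceratellus, Leptoella}.
II: derived state '+' in Leptooma only — an autapomorphy, so it tells us nothing about relationships among taxa.
Only Halioma, Leptooma, and Sclerura show the derived state '+' for III, supporting them as a clade.
IV: derived state '-' in Aelina only — an autapomorphy, so it tells us nothing about relationships among taxa.
V: derived state '-' in Aelina and Leptoella only — synapomorphy for {Aelina, Leptoella}.
VI (derived state '+') is shared by Halioma and Leptooma — a synapomorphy uniting that clade.
Most parsimonious ingroup topology: (((Leptoella,Aelina),Ceratellus),(Sclerura,(Leptooma,Halioma))).
Halioma and Leptooma share a more recent common ancestor with each other than either does with Aelina, so Aelina is the least closely related of the three.

Aelina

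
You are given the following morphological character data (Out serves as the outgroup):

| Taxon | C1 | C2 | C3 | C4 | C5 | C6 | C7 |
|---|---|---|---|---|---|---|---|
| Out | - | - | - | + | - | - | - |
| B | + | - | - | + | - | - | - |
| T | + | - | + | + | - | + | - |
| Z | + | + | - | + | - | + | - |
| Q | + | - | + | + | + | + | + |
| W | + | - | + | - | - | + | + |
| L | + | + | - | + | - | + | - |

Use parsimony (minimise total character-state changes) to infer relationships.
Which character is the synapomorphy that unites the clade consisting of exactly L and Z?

Character polarity is set by the outgroup: the derived state is whichever differs from the outgroup's state, so for C4 the derived state is '-', and for the remaining characters it is '+'.
C1 (derived state '+') is shared by all ingroup taxa — unites the whole ingroup.
C2: derived state '+' in L and Z only — synapomorphy for {L, Z}.
Only Q, T, and W show the derived state '+' for C3, supporting them as a clade.
C4 (derived state '-') is unique to W (autapomorphy; uninformative for grouping).
C5 (derived state '+') is unique to Q (autapomorphy; uninformative for grouping).
C6 (derived state '+') is shared by L, Q, T, W, and Z — a synapomorphy uniting that clade.
C7 (derived state '+') is shared by Q and W — a synapomorphy uniting that clade.
Most parsimonious ingroup topology: (B,((T,(Q,W)),(Z,L))).
The clade {L, Z} is supported by C2: its derived state '+' occurs in exactly those taxa and in no other taxon (including the outgroup).

C2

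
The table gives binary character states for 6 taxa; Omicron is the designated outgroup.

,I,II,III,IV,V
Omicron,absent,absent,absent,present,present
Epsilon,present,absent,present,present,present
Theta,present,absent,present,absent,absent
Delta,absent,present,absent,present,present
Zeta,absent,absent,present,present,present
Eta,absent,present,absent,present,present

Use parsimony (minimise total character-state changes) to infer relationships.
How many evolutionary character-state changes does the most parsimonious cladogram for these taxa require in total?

Character polarity is set by the outgroup: the derived state is whichever differs from the outgroup's state, so for IV, V the derived state is 'absent', and for the remaining characters it is 'present'.
I (derived state 'present') is shared by Epsilon and Theta — a synapomorphy uniting that clade.
II: derived state 'present' in Delta and Eta only — synapomorphy for {Delta, Eta}.
Only Epsilon, Theta, and Zeta show the derived state 'present' for III, supporting them as a clade.
IV (derived state 'absent') is unique to Theta (autapomorphy; uninformative for grouping).
V: derived state 'absent' in Theta only — an autapomorphy, so it tells us nothing about relationships among taxa.
Most parsimonious ingroup topology: (((Epsilon,Theta),Zeta),(Delta,Eta)).
Changes per character on this tree: I: 1; II: 1; III: 1; IV: 1; V: 1.
Total = 5.

5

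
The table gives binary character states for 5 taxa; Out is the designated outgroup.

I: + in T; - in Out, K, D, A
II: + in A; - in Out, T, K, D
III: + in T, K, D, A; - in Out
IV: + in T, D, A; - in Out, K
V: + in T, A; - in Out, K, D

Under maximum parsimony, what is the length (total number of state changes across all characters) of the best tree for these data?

5

The outgroup has state '-' for every character, so '+' is the derived state throughout.
I: derived state '+' in T only — an autapomorphy, so it tells us nothing about relationships among taxa.
II: derived state '+' in A only — an autapomorphy, so it tells us nothing about relationships among taxa.
III (derived state '+') is shared by all ingroup taxa — unites the whole ingroup.
IV (derived state '+') is shared by A, D, and T — a synapomorphy uniting that clade.
Only A and T show the derived state '+' for V, supporting them as a clade.
Most parsimonious ingroup topology: (((T,A),D),K).
Changes per character on this tree: I: 1; II: 1; III: 1; IV: 1; V: 1.
Total = 5.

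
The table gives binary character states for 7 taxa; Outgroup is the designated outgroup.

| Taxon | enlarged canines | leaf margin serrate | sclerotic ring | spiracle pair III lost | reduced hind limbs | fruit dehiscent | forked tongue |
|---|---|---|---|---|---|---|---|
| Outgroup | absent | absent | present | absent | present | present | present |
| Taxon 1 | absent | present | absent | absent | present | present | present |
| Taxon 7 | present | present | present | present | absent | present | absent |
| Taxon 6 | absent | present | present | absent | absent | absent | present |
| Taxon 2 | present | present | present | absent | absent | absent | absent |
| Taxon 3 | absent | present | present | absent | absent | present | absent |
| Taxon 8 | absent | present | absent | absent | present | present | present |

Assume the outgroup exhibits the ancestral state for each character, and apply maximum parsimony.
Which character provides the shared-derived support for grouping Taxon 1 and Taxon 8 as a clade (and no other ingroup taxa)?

Character polarity is set by the outgroup: the derived state is whichever differs from the outgroup's state, so for sclerotic ring, reduced hind limbs, fruit dehiscent, forked tongue the derived state is 'absent', and for the remaining characters it is 'present'.
enlarged canines (derived state 'present') is shared by Taxon 2 and Taxon 7 — a synapomorphy uniting that clade.
All ingroup taxa share the derived state 'present' for leaf margin serrate; it defines the ingroup but does not resolve relationships within it.
sclerotic ring: derived state 'absent' in Taxon 1 and Taxon 8 only — synapomorphy for {Taxon 1, Taxon 8}.
spiracle pair III lost (derived state 'present') is unique to Taxon 7 (autapomorphy; uninformative for grouping).
reduced hind limbs (derived state 'absent') is shared by Taxon 2, Taxon 3, Taxon 6, and Taxon 7 — a synapomorphy uniting that clade.
fruit dehiscent (state 'absent') occurs in Taxon 2 and Taxon 6 but conflicts with the nesting implied by the other characters — most parsimoniously interpreted as homoplasy.
forked tongue (derived state 'absent') is shared by Taxon 2, Taxon 3, and Taxon 7 — a synapomorphy uniting that clade.
Most parsimonious ingroup topology: ((Taxon 1,Taxon 8),(((Taxon 7,Taxon 2),Taxon 3),Taxon 6)).
The clade {Taxon 1, Taxon 8} is supported by sclerotic ring: its derived state 'absent' occurs in exactly those taxa and in no other taxon (including the outgroup).

sclerotic ring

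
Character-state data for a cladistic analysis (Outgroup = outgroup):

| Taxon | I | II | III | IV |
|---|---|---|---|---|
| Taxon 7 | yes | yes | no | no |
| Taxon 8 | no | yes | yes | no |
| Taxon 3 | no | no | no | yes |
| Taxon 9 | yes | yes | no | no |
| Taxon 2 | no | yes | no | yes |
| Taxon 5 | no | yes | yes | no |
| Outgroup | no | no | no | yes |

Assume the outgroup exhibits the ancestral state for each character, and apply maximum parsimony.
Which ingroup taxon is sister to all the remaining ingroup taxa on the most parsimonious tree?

Taxon 3

Character polarity is set by the outgroup: the derived state is whichever differs from the outgroup's state, so for IV the derived state is 'no', and for the remaining characters it is 'yes'.
Only Taxon 7 and Taxon 9 show the derived state 'yes' for I, supporting them as a clade.
Only Taxon 2, Taxon 5, Taxon 7, Taxon 8, and Taxon 9 show the derived state 'yes' for II, supporting them as a clade.
III: derived state 'yes' in Taxon 5 and Taxon 8 only — synapomorphy for {Taxon 5, Taxon 8}.
IV: derived state 'no' in Taxon 5, Taxon 7, Taxon 8, and Taxon 9 only — synapomorphy for {Taxon 5, Taxon 7, Taxon 8, Taxon 9}.
Most parsimonious ingroup topology: ((Taxon 2,((Taxon 9,Taxon 7),(Taxon 5,Taxon 8))),Taxon 3).
Taxon 3 is sister to the clade containing all other ingroup taxa, so it is the earliest-diverging (most basal) ingroup lineage.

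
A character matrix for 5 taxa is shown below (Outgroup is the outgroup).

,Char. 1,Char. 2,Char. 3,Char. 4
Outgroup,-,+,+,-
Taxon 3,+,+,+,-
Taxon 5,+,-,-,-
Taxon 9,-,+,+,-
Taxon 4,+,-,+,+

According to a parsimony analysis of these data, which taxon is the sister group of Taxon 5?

Taxon 4

Character polarity is set by the outgroup: the derived state is whichever differs from the outgroup's state, so for Char. 2, Char. 3 the derived state is '-', and for the remaining characters it is '+'.
Char. 1 (derived state '+') is shared by Taxon 3, Taxon 4, and Taxon 5 — a synapomorphy uniting that clade.
Only Taxon 4 and Taxon 5 show the derived state '-' for Char. 2, supporting them as a clade.
Char. 3 (derived state '-') is unique to Taxon 5 (autapomorphy; uninformative for grouping).
Char. 4: derived state '+' in Taxon 4 only — an autapomorphy, so it tells us nothing about relationships among taxa.
Most parsimonious ingroup topology: ((Taxon 3,(Taxon 5,Taxon 4)),Taxon 9).
Taxon 5 and Taxon 4 form a cherry on this tree, so they are sister taxa.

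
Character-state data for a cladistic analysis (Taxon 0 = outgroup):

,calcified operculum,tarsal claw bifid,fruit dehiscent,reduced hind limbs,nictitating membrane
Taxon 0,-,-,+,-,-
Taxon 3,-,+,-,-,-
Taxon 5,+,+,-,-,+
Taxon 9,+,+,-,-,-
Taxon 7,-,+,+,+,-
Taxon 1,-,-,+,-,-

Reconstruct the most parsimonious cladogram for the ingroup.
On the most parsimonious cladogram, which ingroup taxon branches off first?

Character polarity is set by the outgroup: the derived state is whichever differs from the outgroup's state, so for fruit dehiscent the derived state is '-', and for the remaining characters it is '+'.
Only Taxon 5 and Taxon 9 show the derived state '+' for calcified operculum, supporting them as a clade.
Only Taxon 3, Taxon 5, Taxon 7, and Taxon 9 show the derived state '+' for tarsal claw bifid, supporting them as a clade.
fruit dehiscent: derived state '-' in Taxon 3, Taxon 5, and Taxon 9 only — synapomorphy for {Taxon 3, Taxon 5, Taxon 9}.
reduced hind limbs (derived state '+') is unique to Taxon 7 (autapomorphy; uninformative for grouping).
nictitating membrane (derived state '+') is unique to Taxon 5 (autapomorphy; uninformative for grouping).
Most parsimonious ingroup topology: (((Taxon 3,(Taxon 5,Taxon 9)),Taxon 7),Taxon 1).
Taxon 1 is sister to the clade containing all other ingroup taxa, so it is the earliest-diverging (most basal) ingroup lineage.

Taxon 1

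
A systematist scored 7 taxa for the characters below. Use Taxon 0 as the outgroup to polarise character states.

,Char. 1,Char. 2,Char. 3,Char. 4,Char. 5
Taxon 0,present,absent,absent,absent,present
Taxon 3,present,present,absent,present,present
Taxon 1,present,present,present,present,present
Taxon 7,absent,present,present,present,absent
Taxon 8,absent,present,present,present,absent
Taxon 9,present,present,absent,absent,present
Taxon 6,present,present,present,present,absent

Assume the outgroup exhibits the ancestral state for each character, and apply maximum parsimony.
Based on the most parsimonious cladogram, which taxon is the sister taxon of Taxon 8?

Character polarity is set by the outgroup: the derived state is whichever differs from the outgroup's state, so for Char. 1, Char. 5 the derived state is 'absent', and for the remaining characters it is 'present'.
Only Taxon 7 and Taxon 8 show the derived state 'absent' for Char. 1, supporting them as a clade.
All ingroup taxa share the derived state 'present' for Char. 2; it defines the ingroup but does not resolve relationships within it.
Only Taxon 1, Taxon 6, Taxon 7, and Taxon 8 show the derived state 'present' for Char. 3, supporting them as a clade.
Char. 4: derived state 'present' in Taxon 1, Taxon 3, Taxon 6, Taxon 7, and Taxon 8 only — synapomorphy for {Taxon 1, Taxon 3, Taxon 6, Taxon 7, Taxon 8}.
Char. 5: derived state 'absent' in Taxon 6, Taxon 7, and Taxon 8 only — synapomorphy for {Taxon 6, Taxon 7, Taxon 8}.
Most parsimonious ingroup topology: ((Taxon 3,(Taxon 1,((Taxon 7,Taxon 8),Taxon 6))),Taxon 9).
Taxon 8 and Taxon 7 form a cherry on this tree, so they are sister taxa.

Taxon 7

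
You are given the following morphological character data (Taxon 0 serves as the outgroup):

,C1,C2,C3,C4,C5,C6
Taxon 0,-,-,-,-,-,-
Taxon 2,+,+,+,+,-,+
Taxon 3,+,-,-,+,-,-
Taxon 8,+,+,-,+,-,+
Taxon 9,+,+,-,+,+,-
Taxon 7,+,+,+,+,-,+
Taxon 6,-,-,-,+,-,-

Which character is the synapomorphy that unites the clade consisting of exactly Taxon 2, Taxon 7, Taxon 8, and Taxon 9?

The outgroup has state '-' for every character, so '+' is the derived state throughout.
C1 (derived state '+') is shared by Taxon 2, Taxon 3, Taxon 7, Taxon 8, and Taxon 9 — a synapomorphy uniting that clade.
C2: derived state '+' in Taxon 2, Taxon 7, Taxon 8, and Taxon 9 only — synapomorphy for {Taxon 2, Taxon 7, Taxon 8, Taxon 9}.
C3 (derived state '+') is shared by Taxon 2 and Taxon 7 — a synapomorphy uniting that clade.
C4 (derived state '+') is shared by all ingroup taxa — unites the whole ingroup.
C5: derived state '+' in Taxon 9 only — an autapomorphy, so it tells us nothing about relationships among taxa.
Only Taxon 2, Taxon 7, and Taxon 8 show the derived state '+' for C6, supporting them as a clade.
Most parsimonious ingroup topology: (((((Taxon 2,Taxon 7),Taxon 8),Taxon 9),Taxon 3),Taxon 6).
The clade {Taxon 2, Taxon 7, Taxon 8, Taxon 9} is supported by C2: its derived state '+' occurs in exactly those taxa and in no other taxon (including the outgroup).

C2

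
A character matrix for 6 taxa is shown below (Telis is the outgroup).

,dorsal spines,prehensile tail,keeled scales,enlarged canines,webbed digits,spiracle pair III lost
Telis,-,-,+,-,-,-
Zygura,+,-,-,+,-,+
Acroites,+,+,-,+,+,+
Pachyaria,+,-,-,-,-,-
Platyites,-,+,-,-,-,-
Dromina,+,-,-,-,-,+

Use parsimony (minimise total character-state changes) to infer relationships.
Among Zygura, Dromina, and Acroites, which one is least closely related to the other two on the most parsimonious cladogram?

Character polarity is set by the outgroup: the derived state is whichever differs from the outgroup's state, so for keeled scales the derived state is '-', and for the remaining characters it is '+'.
dorsal spines (derived state '+') is shared by Acroites, Dromina, Pachyaria, and Zygura — a synapomorphy uniting that clade.
prehensile tail groups Acroites and Platyites, which is incompatible with the clades supported by the remaining characters; treating it as convergent (homoplasy) costs fewer steps than any alternative tree.
keeled scales (derived state '-') is shared by all ingroup taxa — unites the whole ingroup.
enlarged canines (derived state '+') is shared by Acroites and Zygura — a synapomorphy uniting that clade.
webbed digits: derived state '+' in Acroites only — an autapomorphy, so it tells us nothing about relationships among taxa.
spiracle pair III lost (derived state '+') is shared by Acroites, Dromina, and Zygura — a synapomorphy uniting that clade.
Most parsimonious ingroup topology: ((((Zygura,Acroites),Dromina),Pachyaria),Platyites).
Acroites and Zygura share a more recent common ancestor with each other than either does with Dromina, so Dromina is the least closely related of the three.

Dromina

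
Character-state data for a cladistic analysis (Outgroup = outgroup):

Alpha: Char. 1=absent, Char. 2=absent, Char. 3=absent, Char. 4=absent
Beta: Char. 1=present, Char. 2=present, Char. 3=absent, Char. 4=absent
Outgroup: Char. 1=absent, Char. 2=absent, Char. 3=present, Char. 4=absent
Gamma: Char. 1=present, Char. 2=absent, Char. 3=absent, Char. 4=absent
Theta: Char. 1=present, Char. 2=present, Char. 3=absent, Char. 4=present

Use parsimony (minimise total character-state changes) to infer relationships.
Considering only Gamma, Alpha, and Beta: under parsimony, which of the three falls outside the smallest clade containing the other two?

Character polarity is set by the outgroup: the derived state is whichever differs from the outgroup's state, so for Char. 3 the derived state is 'absent', and for the remaining characters it is 'present'.
Char. 1: derived state 'present' in Beta, Gamma, and Theta only — synapomorphy for {Beta, Gamma, Theta}.
Only Beta and Theta show the derived state 'present' for Char. 2, supporting them as a clade.
All ingroup taxa share the derived state 'absent' for Char. 3; it defines the ingroup but does not resolve relationships within it.
Char. 4 (derived state 'present') is unique to Theta (autapomorphy; uninformative for grouping).
Most parsimonious ingroup topology: ((Gamma,(Beta,Theta)),Alpha).
Beta and Gamma share a more recent common ancestor with each other than either does with Alpha, so Alpha is the least closely related of the three.

Alpha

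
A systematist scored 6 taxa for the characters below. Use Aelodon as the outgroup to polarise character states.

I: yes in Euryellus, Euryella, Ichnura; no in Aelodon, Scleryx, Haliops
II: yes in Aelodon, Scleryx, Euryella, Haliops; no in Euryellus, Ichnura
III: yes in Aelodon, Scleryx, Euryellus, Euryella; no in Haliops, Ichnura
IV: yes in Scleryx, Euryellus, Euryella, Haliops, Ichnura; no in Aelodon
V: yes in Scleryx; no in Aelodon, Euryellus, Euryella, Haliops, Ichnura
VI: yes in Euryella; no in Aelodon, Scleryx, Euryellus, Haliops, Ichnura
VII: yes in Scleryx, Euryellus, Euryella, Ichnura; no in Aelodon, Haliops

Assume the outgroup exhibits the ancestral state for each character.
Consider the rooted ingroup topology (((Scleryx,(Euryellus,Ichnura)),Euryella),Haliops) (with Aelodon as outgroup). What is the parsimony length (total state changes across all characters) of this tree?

Map each character onto (((Scleryx,(Euryellus,Ichnura)),Euryella),Haliops) (rooted by Aelodon) and count the minimum state changes it requires (Fitch parsimony):
I: 2; II: 1; III: 2; IV: 1; V: 1; VI: 1; VII: 1.
Total tree length = 9.

9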